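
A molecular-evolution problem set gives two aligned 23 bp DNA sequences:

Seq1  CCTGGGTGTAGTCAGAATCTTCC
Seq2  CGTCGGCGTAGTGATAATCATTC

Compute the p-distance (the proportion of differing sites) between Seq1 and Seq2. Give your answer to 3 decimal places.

0.304

Mismatches occur at site 2 (C→G), site 4 (G→C), site 7 (T→C), site 13 (C→G), site 15 (G→T), site 20 (T→A), site 22 (C→T).
There are 7 differences over 23 sites, so p = 7/23 = 0.304.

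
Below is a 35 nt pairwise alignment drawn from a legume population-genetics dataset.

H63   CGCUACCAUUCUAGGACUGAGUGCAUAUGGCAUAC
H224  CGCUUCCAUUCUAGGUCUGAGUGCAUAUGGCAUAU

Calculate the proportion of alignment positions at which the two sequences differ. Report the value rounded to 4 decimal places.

Differing sites — 5:A/U; 16:A/U; 35:C/U.
There are 3 differences over 35 sites, so p = 3/35 = 0.0857.

0.0857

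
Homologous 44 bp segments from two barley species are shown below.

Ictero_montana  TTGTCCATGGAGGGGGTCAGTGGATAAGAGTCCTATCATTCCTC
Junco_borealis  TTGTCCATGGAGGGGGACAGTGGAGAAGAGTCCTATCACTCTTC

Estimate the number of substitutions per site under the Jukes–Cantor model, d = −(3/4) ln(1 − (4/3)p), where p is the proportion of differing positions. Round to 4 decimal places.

0.0969

Differing sites — 17:T/A; 25:T/G; 39:T/C; 42:C/T.
p = 4/44 = 0.090909.
d = −0.75 · ln(1 − (4/3)·0.090909) = −0.75 · ln(0.878788) = −0.75 · (-0.129212) = 0.0969.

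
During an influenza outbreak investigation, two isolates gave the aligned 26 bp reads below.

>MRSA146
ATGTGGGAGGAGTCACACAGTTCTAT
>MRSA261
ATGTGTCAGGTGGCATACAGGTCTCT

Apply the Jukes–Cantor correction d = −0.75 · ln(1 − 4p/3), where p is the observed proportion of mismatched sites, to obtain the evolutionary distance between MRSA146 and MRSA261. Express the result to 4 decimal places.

The sequences differ at positions 6 (G/T), 7 (G/C), 11 (A/T), 13 (T/G), 16 (C/T), 21 (T/G), 25 (A/C).
p = 7/26 = 0.269231.
d = −0.75 · ln(1 − (4/3)·0.269231) = −0.75 · ln(0.641025) = −0.75 · (-0.444687) = 0.3335.

0.3335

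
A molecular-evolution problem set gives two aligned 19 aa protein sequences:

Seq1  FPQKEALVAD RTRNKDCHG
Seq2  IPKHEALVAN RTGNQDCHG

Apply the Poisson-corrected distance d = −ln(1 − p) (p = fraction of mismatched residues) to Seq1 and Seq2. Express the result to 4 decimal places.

0.3795

Mismatches occur at site 1 (F→I), site 3 (Q→K), site 4 (K→H), site 10 (D→N), site 13 (R→G), site 15 (K→Q).
p = 6/19 = 0.315789.
d = −ln(1 − 0.315789) = −ln(0.684211) = 0.3795.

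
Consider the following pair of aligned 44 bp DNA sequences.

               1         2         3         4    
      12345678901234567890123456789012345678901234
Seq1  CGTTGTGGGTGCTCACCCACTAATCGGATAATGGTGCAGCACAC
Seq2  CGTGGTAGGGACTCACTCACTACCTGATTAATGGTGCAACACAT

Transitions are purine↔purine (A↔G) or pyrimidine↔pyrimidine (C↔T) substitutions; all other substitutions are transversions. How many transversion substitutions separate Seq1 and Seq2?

4

Differing sites — 4:T/G (Tv); 7:G/A (Ti); 10:T/G (Tv); 11:G/A (Ti); 17:C/T (Ti); 23:A/C (Tv); 24:T/C (Ti); 25:C/T (Ti); 27:G/A (Ti); 28:A/T (Tv); 39:G/A (Ti); 44:C/T (Ti).
Of the 12 differences, 8 transitions and 4 transversions, so the answer is 4.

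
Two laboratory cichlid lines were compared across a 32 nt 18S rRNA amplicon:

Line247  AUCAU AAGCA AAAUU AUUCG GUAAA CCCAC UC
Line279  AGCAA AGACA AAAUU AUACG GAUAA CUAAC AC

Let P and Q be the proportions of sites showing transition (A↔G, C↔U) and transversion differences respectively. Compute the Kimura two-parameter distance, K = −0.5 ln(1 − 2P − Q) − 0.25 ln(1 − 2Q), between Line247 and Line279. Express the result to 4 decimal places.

Differing sites — 2:U/G (Tv); 5:U/A (Tv); 7:A/G (Ti); 8:G/A (Ti); 18:U/A (Tv); 22:U/A (Tv); 23:A/U (Tv); 27:C/U (Ti); 28:C/A (Tv); 31:U/A (Tv).
Of the 10 differences, 3 transitions and 7 transversions over 32 sites: P = 3/32 = 0.093750, Q = 7/32 = 0.218750.
d = −0.5·ln(0.593750) − 0.25·ln(0.562500) = −0.5·(-0.521297) − 0.25·(-0.575364) = 0.4045.

0.4045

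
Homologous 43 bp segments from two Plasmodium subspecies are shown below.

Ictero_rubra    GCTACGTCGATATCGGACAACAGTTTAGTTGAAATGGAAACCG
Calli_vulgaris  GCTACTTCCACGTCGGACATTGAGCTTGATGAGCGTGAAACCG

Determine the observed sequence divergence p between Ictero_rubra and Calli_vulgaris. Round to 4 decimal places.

Mismatches occur at site 6 (G↔T), site 9 (G↔C), site 11 (T↔C), site 12 (A↔G), site 20 (A↔T), site 21 (C↔T), site 22 (A↔G), site 23 (G↔A), site 24 (T↔G), site 25 (T↔C), site 27 (A↔T), site 29 (T↔A), site 33 (A↔G), site 34 (A↔C), site 35 (T↔G), site 36 (G↔T).
There are 16 differences over 43 sites, so p = 16/43 = 0.3721.

0.3721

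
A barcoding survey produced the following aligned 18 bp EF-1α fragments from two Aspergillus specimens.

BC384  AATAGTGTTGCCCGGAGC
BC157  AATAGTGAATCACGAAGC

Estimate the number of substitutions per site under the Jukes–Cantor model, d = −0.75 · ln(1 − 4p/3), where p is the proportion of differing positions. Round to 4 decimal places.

0.3470

The sequences differ at positions 8 (T/A), 9 (T/A), 10 (G/T), 12 (C/A), 15 (G/A).
p = 5/18 = 0.277778.
d = −0.75 · ln(1 − (4/3)·0.277778) = −0.75 · ln(0.629629) = −0.75 · (-0.462625) = 0.3470.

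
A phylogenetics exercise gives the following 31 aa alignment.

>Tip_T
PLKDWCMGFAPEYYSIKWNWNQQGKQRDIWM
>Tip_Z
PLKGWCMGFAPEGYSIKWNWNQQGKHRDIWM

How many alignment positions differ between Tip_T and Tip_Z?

Mismatches occur at site 4 (D/G), site 13 (Y/G), site 26 (Q/H).
That gives 3 mismatches out of 31 aligned sites, so the Hamming distance is 3.

3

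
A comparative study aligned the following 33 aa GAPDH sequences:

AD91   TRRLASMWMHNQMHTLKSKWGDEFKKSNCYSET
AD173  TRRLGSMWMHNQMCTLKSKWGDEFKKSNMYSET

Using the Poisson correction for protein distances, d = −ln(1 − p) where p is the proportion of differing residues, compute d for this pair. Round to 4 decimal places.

Differing sites — 5:A/G; 14:H/C; 29:C/M.
p = 3/33 = 0.090909.
d = −ln(1 − 0.090909) = −ln(0.909091) = 0.0953.

0.0953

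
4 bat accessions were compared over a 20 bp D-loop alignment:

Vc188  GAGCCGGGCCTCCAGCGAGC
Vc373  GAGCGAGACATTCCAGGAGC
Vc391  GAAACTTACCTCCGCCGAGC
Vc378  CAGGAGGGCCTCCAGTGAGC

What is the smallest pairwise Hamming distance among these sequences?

Pairwise Hamming distances:
  Vc188 vs Vc373: 8
  Vc188 vs Vc391: 7
  Vc188 vs Vc378: 4
  Vc373 vs Vc391: 10
  Vc373 vs Vc378: 10
  Vc391 vs Vc378: 10
The smallest is 4, between Vc188 and Vc378.

4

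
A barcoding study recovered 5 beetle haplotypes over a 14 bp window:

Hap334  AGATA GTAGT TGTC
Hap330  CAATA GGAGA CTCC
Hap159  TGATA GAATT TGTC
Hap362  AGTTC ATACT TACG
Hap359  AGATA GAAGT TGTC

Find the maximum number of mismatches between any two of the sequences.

11

Pairwise Hamming distances:
  Hap334 vs Hap330: 7
  Hap334 vs Hap159: 3
  Hap334 vs Hap362: 7
  Hap334 vs Hap359: 1
  Hap330 vs Hap159: 8
  Hap330 vs Hap362: 11
  Hap330 vs Hap359: 7
  Hap159 vs Hap362: 9
  Hap159 vs Hap359: 2
  Hap362 vs Hap359: 8
The largest is 11, between Hap330 and Hap362.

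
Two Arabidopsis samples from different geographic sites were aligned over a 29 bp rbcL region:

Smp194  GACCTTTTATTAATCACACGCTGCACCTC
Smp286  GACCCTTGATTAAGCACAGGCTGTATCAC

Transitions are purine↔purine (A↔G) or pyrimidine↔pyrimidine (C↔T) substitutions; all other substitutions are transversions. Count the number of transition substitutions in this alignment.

3

Differing sites — 5:T/C (Ti); 8:T/G (Tv); 14:T/G (Tv); 19:C/G (Tv); 24:C/T (Ti); 26:C/T (Ti); 28:T/A (Tv).
Of the 7 differences, 3 transitions and 4 transversions, so the answer is 3.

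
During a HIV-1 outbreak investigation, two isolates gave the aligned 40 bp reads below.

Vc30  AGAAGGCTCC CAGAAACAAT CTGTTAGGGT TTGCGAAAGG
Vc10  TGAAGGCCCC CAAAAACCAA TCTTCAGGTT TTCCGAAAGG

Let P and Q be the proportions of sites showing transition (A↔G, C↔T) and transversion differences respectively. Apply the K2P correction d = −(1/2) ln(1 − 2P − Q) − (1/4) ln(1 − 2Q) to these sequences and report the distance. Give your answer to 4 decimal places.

The sequences differ at positions 1 (A/T, transversion), 8 (T/C, transition), 13 (G/A, transition), 18 (A/C, transversion), 20 (T/A, transversion), 21 (C/T, transition), 22 (T/C, transition), 23 (G/T, transversion), 25 (T/C, transition), 29 (G/T, transversion), 33 (G/C, transversion).
Of the 11 differences, 5 transitions and 6 transversions over 40 sites: P = 5/40 = 0.125000, Q = 6/40 = 0.150000.
d = −0.5·ln(0.600000) − 0.25·ln(0.700000) = −0.5·(-0.510826) − 0.25·(-0.356675) = 0.3446.

0.3446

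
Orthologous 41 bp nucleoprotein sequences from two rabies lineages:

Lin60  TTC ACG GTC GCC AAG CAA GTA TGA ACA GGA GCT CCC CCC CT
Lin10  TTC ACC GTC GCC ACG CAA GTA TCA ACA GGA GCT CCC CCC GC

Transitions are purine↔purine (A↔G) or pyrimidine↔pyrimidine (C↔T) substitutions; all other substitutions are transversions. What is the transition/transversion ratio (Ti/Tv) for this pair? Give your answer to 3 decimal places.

Differing sites — 6:G/C (Tv); 14:A/C (Tv); 23:G/C (Tv); 40:C/G (Tv); 41:T/C (Ti).
Of the 5 differences, 1 transition and 4 transversions, so Ti/Tv = 1/4 = 0.250.

0.250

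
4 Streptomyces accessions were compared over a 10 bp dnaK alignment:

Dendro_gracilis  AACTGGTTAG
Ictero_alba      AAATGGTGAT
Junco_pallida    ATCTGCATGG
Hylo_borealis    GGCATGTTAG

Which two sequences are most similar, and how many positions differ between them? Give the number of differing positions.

Pairwise Hamming distances:
  Dendro_gracilis vs Ictero_alba: 3
  Dendro_gracilis vs Junco_pallida: 4
  Dendro_gracilis vs Hylo_borealis: 4
  Ictero_alba vs Junco_pallida: 7
  Ictero_alba vs Hylo_borealis: 7
  Junco_pallida vs Hylo_borealis: 7
The smallest is 3, between Dendro_gracilis and Ictero_alba.

3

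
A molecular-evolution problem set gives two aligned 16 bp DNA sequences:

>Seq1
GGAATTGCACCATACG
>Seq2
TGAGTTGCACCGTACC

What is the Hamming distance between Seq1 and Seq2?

Differing sites — 1:G/T; 4:A/G; 12:A/G; 16:G/C.
That gives 4 mismatches out of 16 aligned sites, so the Hamming distance is 4.

4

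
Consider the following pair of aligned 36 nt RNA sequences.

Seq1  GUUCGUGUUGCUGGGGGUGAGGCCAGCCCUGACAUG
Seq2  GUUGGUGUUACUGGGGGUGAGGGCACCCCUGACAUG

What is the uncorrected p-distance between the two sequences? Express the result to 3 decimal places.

Mismatches occur at site 4 (C/G), site 10 (G/A), site 23 (C/G), site 26 (G/C).
There are 4 differences over 36 sites, so p = 4/36 = 0.111.

0.111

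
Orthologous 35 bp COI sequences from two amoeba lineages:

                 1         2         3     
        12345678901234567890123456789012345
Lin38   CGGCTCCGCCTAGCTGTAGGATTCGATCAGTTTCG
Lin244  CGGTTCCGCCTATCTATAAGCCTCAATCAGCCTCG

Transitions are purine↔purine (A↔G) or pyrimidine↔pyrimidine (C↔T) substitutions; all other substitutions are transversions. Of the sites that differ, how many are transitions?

Mismatches occur at site 4 (C/T, transition), site 13 (G/T, transversion), site 16 (G/A, transition), site 19 (G/A, transition), site 21 (A/C, transversion), site 22 (T/C, transition), site 25 (G/A, transition), site 31 (T/C, transition), site 32 (T/C, transition).
Of the 9 differences, 7 transitions and 2 transversions, so the answer is 7.

7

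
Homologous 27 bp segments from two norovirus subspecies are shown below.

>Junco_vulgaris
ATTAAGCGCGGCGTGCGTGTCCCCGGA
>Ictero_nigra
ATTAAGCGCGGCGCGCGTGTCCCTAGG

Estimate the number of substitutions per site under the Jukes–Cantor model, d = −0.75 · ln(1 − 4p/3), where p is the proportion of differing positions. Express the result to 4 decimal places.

0.1650

Mismatches occur at site 14 (T/C), site 24 (C/T), site 25 (G/A), site 27 (A/G).
p = 4/27 = 0.148148.
d = −0.75 · ln(1 − (4/3)·0.148148) = −0.75 · ln(0.802469) = −0.75 · (-0.220062) = 0.1650.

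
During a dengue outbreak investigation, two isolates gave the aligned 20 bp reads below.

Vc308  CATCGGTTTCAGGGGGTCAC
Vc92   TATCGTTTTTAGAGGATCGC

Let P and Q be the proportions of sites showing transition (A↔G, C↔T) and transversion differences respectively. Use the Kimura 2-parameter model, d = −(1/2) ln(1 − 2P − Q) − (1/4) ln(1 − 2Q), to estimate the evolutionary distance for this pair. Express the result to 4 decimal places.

The sequences differ at positions 1 (C/T, transition), 6 (G/T, transversion), 10 (C/T, transition), 13 (G/A, transition), 16 (G/A, transition), 19 (A/G, transition).
Of the 6 differences, 5 transitions and 1 transversion over 20 sites: P = 5/20 = 0.250000, Q = 1/20 = 0.050000.
d = −0.5·ln(0.450000) − 0.25·ln(0.900000) = −0.5·(-0.798508) − 0.25·(-0.105361) = 0.4256.

0.4256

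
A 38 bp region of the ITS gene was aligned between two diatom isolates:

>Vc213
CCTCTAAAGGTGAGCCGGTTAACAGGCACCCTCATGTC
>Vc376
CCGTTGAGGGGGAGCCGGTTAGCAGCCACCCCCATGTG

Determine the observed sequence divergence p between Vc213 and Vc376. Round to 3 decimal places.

0.237

Mismatches occur at site 3 (T/G), site 4 (C/T), site 6 (A/G), site 8 (A/G), site 11 (T/G), site 22 (A/G), site 26 (G/C), site 32 (T/C), site 38 (C/G).
There are 9 differences over 38 sites, so p = 9/38 = 0.237.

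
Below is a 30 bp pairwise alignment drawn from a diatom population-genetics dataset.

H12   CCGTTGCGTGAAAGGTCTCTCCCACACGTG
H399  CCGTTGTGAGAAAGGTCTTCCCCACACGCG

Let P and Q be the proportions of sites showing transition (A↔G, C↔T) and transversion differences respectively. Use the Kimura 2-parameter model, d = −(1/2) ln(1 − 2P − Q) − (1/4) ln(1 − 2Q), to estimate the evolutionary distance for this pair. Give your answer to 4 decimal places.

0.1956

Differing sites — 7:C/T (Ti); 9:T/A (Tv); 19:C/T (Ti); 20:T/C (Ti); 29:T/C (Ti).
Of the 5 differences, 4 transitions and 1 transversion over 30 sites: P = 4/30 = 0.133333, Q = 1/30 = 0.033333.
d = −0.5·ln(0.700001) − 0.25·ln(0.933334) = −0.5·(-0.356674) − 0.25·(-0.068992) = 0.1956.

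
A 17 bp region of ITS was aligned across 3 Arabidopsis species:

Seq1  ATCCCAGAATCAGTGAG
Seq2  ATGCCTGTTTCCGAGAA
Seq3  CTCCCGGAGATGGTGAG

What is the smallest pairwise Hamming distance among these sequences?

6

Pairwise Hamming distances:
  Seq1 vs Seq2: 7
  Seq1 vs Seq3: 6
  Seq2 vs Seq3: 10
The smallest is 6, between Seq1 and Seq3.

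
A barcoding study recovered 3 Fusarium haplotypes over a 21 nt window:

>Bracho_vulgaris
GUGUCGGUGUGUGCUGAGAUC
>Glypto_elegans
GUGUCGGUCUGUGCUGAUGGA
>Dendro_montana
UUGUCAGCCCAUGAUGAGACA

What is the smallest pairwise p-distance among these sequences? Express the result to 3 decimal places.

0.238

Pairwise Hamming distances:
  Bracho_vulgaris vs Glypto_elegans: 5
  Bracho_vulgaris vs Dendro_montana: 9
  Glypto_elegans vs Dendro_montana: 9
The smallest is 5 mismatches, between Bracho_vulgaris and Glypto_elegans; p = 5/21 = 0.238.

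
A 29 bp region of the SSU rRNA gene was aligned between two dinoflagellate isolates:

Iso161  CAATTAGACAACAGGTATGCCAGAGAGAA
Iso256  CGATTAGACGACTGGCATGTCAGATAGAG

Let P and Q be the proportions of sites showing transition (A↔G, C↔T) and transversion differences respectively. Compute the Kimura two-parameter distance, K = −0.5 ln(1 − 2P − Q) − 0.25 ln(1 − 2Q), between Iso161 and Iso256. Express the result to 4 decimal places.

Mismatches occur at site 2 (A↔G, transition), site 10 (A↔G, transition), site 13 (A↔T, transversion), site 16 (T↔C, transition), site 20 (C↔T, transition), site 25 (G↔T, transversion), site 29 (A↔G, transition).
Of the 7 differences, 5 transitions and 2 transversions over 29 sites: P = 5/29 = 0.172414, Q = 2/29 = 0.068966.
d = −0.5·ln(0.586206) − 0.25·ln(0.862068) = −0.5·(-0.534084) − 0.25·(-0.148421) = 0.3041.

0.3041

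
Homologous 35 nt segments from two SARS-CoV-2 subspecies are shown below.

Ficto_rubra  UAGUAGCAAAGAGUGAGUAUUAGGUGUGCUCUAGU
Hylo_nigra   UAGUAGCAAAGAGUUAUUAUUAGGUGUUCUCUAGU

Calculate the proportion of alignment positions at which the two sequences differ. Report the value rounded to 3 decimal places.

Mismatches occur at site 15 (G/U), site 17 (G/U), site 28 (G/U).
There are 3 differences over 35 sites, so p = 3/35 = 0.086.

0.086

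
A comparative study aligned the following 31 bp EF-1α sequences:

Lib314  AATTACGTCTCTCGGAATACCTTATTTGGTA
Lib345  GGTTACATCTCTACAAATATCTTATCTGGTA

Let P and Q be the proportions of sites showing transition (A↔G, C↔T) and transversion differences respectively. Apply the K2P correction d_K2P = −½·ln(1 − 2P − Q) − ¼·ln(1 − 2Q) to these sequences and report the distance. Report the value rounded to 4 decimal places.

Mismatches occur at site 1 (A↔G, transition), site 2 (A↔G, transition), site 7 (G↔A, transition), site 13 (C↔A, transversion), site 14 (G↔C, transversion), site 15 (G↔A, transition), site 20 (C↔T, transition), site 26 (T↔C, transition).
Of the 8 differences, 6 transitions and 2 transversions over 31 sites: P = 6/31 = 0.193548, Q = 2/31 = 0.064516.
d = −0.5·ln(0.548388) − 0.25·ln(0.870968) = −0.5·(-0.600772) − 0.25·(-0.138150) = 0.3349.

0.3349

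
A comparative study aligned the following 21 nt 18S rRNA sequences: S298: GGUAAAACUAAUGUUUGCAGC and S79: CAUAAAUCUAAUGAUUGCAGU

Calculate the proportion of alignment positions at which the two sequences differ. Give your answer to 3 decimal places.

The sequences differ at positions 1 (G/C), 2 (G/A), 7 (A/U), 14 (U/A), 21 (C/U).
There are 5 differences over 21 sites, so p = 5/21 = 0.238.

0.238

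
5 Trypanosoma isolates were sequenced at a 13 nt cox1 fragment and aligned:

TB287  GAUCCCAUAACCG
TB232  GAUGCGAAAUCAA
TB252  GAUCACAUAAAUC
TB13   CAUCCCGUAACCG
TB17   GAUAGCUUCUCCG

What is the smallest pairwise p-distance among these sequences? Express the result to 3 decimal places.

0.154

Pairwise Hamming distances:
  TB287 vs TB232: 6
  TB287 vs TB252: 4
  TB287 vs TB13: 2
  TB287 vs TB17: 5
  TB232 vs TB252: 8
  TB232 vs TB13: 8
  TB232 vs TB17: 8
  TB252 vs TB13: 6
  TB252 vs TB17: 8
  TB13 vs TB17: 6
The smallest is 2 mismatches, between TB287 and TB13; p = 2/13 = 0.154.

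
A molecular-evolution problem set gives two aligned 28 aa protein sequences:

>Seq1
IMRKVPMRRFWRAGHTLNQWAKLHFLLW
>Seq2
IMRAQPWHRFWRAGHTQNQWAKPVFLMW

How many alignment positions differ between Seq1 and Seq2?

Differing sites — 4:K/A; 5:V/Q; 7:M/W; 8:R/H; 17:L/Q; 23:L/P; 24:H/V; 27:L/M.
That gives 8 mismatches out of 28 aligned sites, so the Hamming distance is 8.

8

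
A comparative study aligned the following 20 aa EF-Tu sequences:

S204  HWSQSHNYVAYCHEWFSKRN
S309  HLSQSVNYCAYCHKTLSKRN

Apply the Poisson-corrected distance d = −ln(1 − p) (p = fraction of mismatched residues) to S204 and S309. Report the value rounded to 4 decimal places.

0.3567

Differing sites — 2:W/L; 6:H/V; 9:V/C; 14:E/K; 15:W/T; 16:F/L.
p = 6/20 = 0.300000.
d = −ln(1 − 0.300000) = −ln(0.700000) = 0.3567.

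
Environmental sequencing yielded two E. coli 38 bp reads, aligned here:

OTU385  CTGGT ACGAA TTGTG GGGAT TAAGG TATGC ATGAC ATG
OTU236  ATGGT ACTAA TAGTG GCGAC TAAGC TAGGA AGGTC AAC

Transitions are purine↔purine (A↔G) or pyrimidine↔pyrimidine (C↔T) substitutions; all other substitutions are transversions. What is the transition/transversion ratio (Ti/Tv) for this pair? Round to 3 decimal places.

Differing sites — 1:C/A (Tv); 8:G/T (Tv); 12:T/A (Tv); 17:G/C (Tv); 20:T/C (Ti); 25:G/C (Tv); 28:T/G (Tv); 30:C/A (Tv); 32:T/G (Tv); 34:A/T (Tv); 37:T/A (Tv); 38:G/C (Tv).
Of the 12 differences, 1 transition and 11 transversions, so Ti/Tv = 1/11 = 0.091.

0.091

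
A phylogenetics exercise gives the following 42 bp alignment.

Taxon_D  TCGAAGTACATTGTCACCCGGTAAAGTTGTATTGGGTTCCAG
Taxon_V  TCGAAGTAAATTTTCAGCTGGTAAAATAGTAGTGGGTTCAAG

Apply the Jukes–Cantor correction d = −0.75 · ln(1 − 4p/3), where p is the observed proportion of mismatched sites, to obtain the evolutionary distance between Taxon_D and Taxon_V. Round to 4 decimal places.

0.2197

Mismatches occur at site 9 (C/A), site 13 (G/T), site 17 (C/G), site 19 (C/T), site 26 (G/A), site 28 (T/A), site 32 (T/G), site 40 (C/A).
p = 8/42 = 0.190476.
d = −0.75 · ln(1 − (4/3)·0.190476) = −0.75 · ln(0.746032) = −0.75 · (-0.292987) = 0.2197.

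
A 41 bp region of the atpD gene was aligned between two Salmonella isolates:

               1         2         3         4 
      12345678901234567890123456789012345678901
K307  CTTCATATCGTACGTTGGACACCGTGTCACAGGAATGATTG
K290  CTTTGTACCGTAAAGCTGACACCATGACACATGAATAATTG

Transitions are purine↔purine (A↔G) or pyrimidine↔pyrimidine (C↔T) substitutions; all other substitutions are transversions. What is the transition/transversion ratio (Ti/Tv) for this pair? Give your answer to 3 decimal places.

Differing sites — 4:C/T (Ti); 5:A/G (Ti); 8:T/C (Ti); 13:C/A (Tv); 14:G/A (Ti); 15:T/G (Tv); 16:T/C (Ti); 17:G/T (Tv); 24:G/A (Ti); 27:T/A (Tv); 32:G/T (Tv); 37:G/A (Ti).
Of the 12 differences, 7 transitions and 5 transversions, so Ti/Tv = 7/5 = 1.400.

1.400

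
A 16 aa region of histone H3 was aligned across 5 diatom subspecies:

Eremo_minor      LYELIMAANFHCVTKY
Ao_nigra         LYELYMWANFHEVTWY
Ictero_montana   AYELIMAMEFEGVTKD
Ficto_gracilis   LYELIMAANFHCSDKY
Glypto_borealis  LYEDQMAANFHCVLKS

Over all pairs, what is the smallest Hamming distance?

Pairwise Hamming distances:
  Eremo_minor vs Ao_nigra: 4
  Eremo_minor vs Ictero_montana: 6
  Eremo_minor vs Ficto_gracilis: 2
  Eremo_minor vs Glypto_borealis: 4
  Ao_nigra vs Ictero_montana: 9
  Ao_nigra vs Ficto_gracilis: 6
  Ao_nigra vs Glypto_borealis: 7
  Ictero_montana vs Ficto_gracilis: 8
  Ictero_montana vs Glypto_borealis: 9
  Ficto_gracilis vs Glypto_borealis: 5
The smallest is 2, between Eremo_minor and Ficto_gracilis.

2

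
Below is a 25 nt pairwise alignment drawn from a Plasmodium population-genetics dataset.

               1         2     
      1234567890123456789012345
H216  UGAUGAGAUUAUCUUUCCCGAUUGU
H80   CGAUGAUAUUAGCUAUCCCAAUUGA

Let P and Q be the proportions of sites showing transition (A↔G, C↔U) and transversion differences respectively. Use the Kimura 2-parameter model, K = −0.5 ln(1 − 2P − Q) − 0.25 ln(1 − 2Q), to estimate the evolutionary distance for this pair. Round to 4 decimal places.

Mismatches occur at site 1 (U↔C, transition), site 7 (G↔U, transversion), site 12 (U↔G, transversion), site 15 (U↔A, transversion), site 20 (G↔A, transition), site 25 (U↔A, transversion).
Of the 6 differences, 2 transitions and 4 transversions over 25 sites: P = 2/25 = 0.080000, Q = 4/25 = 0.160000.
d = −0.5·ln(0.680000) − 0.25·ln(0.680000) = −0.5·(-0.385662) − 0.25·(-0.385662) = 0.2892.

0.2892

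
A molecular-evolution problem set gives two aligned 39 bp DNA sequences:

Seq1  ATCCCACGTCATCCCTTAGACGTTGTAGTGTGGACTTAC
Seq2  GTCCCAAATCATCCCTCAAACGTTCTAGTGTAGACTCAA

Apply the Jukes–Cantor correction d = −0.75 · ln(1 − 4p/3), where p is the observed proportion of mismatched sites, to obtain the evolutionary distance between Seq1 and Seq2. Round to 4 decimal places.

0.2758

Differing sites — 1:A/G; 7:C/A; 8:G/A; 17:T/C; 19:G/A; 25:G/C; 32:G/A; 37:T/C; 39:C/A.
p = 9/39 = 0.230769.
d = −0.75 · ln(1 − (4/3)·0.230769) = −0.75 · ln(0.692308) = −0.75 · (-0.367724) = 0.2758.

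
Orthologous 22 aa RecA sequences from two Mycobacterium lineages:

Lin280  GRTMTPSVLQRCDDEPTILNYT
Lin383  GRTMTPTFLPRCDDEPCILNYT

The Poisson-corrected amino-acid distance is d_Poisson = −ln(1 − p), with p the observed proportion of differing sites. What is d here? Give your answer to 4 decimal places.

0.2007

Differing sites — 7:S/T; 8:V/F; 10:Q/P; 17:T/C.
p = 4/22 = 0.181818.
d = −ln(1 − 0.181818) = −ln(0.818182) = 0.2007.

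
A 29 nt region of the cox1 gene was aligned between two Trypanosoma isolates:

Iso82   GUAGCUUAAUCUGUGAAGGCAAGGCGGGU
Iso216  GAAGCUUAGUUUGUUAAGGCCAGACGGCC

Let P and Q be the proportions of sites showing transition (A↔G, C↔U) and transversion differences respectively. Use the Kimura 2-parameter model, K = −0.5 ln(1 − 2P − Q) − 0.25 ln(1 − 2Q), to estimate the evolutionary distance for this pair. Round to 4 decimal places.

Mismatches occur at site 2 (U→A, transversion), site 9 (A→G, transition), site 11 (C→U, transition), site 15 (G→U, transversion), site 21 (A→C, transversion), site 24 (G→A, transition), site 28 (G→C, transversion), site 29 (U→C, transition).
Of the 8 differences, 4 transitions and 4 transversions over 29 sites: P = 4/29 = 0.137931, Q = 4/29 = 0.137931.
d = −0.5·ln(0.586207) − 0.25·ln(0.724138) = −0.5·(-0.534082) − 0.25·(-0.322773) = 0.3477.

0.3477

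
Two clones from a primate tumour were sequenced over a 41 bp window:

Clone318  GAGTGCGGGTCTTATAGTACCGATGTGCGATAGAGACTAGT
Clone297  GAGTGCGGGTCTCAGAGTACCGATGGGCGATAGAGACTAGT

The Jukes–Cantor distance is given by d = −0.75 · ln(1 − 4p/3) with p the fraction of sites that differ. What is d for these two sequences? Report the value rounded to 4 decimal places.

Mismatches occur at site 13 (T→C), site 15 (T→G), site 26 (T→G).
p = 3/41 = 0.073171.
d = −0.75 · ln(1 − (4/3)·0.073171) = −0.75 · ln(0.902439) = −0.75 · (-0.102654) = 0.0770.

0.0770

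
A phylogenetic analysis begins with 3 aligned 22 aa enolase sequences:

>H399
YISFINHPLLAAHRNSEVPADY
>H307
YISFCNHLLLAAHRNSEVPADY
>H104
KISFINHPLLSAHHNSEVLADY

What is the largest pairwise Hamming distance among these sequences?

Pairwise Hamming distances:
  H399 vs H307: 2
  H399 vs H104: 4
  H307 vs H104: 6
The largest is 6, between H307 and H104.

6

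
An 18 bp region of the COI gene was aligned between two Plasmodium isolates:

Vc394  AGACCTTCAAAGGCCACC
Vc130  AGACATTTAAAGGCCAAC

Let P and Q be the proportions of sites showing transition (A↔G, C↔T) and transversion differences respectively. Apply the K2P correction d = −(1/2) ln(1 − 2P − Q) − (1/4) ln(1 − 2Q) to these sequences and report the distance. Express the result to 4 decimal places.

0.1885

The sequences differ at positions 5 (C/A, transversion), 8 (C/T, transition), 17 (C/A, transversion).
Of the 3 differences, 1 transition and 2 transversions over 18 sites: P = 1/18 = 0.055556, Q = 2/18 = 0.111111.
d = −0.5·ln(0.777777) − 0.25·ln(0.777778) = −0.5·(-0.251315) − 0.25·(-0.251314) = 0.1885.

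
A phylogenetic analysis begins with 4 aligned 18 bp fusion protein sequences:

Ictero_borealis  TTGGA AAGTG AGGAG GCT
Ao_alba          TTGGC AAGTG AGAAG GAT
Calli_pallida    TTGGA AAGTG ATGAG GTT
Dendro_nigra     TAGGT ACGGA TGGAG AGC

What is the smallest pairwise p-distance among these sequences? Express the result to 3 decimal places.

0.111

Pairwise Hamming distances:
  Ictero_borealis vs Ao_alba: 3
  Ictero_borealis vs Calli_pallida: 2
  Ictero_borealis vs Dendro_nigra: 9
  Ao_alba vs Calli_pallida: 4
  Ao_alba vs Dendro_nigra: 10
  Calli_pallida vs Dendro_nigra: 10
The smallest is 2 mismatches, between Ictero_borealis and Calli_pallida; p = 2/18 = 0.111.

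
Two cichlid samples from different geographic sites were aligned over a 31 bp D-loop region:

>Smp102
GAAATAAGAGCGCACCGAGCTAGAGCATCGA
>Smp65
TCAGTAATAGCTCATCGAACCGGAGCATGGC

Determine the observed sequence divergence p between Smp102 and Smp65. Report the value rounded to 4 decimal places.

Differing sites — 1:G/T; 2:A/C; 4:A/G; 8:G/T; 12:G/T; 15:C/T; 19:G/A; 21:T/C; 22:A/G; 29:C/G; 31:A/C.
There are 11 differences over 31 sites, so p = 11/31 = 0.3548.

0.3548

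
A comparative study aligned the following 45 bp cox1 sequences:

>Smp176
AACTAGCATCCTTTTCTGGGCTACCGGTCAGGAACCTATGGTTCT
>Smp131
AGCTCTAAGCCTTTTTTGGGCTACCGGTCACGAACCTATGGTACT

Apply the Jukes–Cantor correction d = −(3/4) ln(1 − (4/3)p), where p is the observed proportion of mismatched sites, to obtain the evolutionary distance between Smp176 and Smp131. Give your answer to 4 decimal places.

0.2029

Differing sites — 2:A/G; 5:A/C; 6:G/T; 7:C/A; 9:T/G; 16:C/T; 31:G/C; 43:T/A.
p = 8/45 = 0.177778.
d = −0.75 · ln(1 − (4/3)·0.177778) = −0.75 · ln(0.762963) = −0.75 · (-0.270546) = 0.2029.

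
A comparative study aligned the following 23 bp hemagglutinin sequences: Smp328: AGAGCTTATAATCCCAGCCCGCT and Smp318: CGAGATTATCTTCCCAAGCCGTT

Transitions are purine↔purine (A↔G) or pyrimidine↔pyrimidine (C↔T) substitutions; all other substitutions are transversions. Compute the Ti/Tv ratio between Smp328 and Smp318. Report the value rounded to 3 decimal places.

0.400

The sequences differ at positions 1 (A/C, transversion), 5 (C/A, transversion), 10 (A/C, transversion), 11 (A/T, transversion), 17 (G/A, transition), 18 (C/G, transversion), 22 (C/T, transition).
Of the 7 differences, 2 transitions and 5 transversions, so Ti/Tv = 2/5 = 0.400.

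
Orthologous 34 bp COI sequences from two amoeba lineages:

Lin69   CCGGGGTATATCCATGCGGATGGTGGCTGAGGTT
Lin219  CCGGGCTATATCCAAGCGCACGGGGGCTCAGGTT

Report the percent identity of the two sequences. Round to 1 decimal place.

The sequences differ at positions 6 (G/C), 15 (T/A), 19 (G/C), 21 (T/C), 24 (T/G), 29 (G/C).
28 of the 34 sites match, so the percent identity is 28/34 × 100 = 82.4%.

82.4%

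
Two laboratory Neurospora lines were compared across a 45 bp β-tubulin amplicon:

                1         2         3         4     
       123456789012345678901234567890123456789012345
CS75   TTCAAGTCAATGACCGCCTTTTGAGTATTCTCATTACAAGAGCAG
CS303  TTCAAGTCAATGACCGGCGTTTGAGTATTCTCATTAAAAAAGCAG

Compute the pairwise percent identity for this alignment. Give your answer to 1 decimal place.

The sequences differ at positions 17 (C/G), 19 (T/G), 37 (C/A), 40 (G/A).
41 of the 45 sites match, so the percent identity is 41/45 × 100 = 91.1%.

91.1%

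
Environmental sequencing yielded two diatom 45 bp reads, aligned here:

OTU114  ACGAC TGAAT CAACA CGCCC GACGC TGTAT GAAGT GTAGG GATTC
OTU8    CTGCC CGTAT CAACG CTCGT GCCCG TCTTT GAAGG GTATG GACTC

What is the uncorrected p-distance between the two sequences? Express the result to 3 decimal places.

0.378

The sequences differ at positions 1 (A/C), 2 (C/T), 4 (A/C), 6 (T/C), 8 (A/T), 15 (A/G), 17 (G/T), 19 (C/G), 20 (C/T), 22 (A/C), 24 (G/C), 25 (C/G), 27 (G/C), 29 (A/T), 35 (T/G), 39 (G/T), 43 (T/C).
There are 17 differences over 45 sites, so p = 17/45 = 0.378.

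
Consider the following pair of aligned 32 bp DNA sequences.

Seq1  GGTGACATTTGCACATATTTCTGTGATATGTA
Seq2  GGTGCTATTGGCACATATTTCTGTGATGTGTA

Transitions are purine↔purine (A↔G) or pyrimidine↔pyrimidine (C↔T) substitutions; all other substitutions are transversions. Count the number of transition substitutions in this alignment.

Mismatches occur at site 5 (A→C, transversion), site 6 (C→T, transition), site 10 (T→G, transversion), site 28 (A→G, transition).
Of the 4 differences, 2 transitions and 2 transversions, so the answer is 2.

2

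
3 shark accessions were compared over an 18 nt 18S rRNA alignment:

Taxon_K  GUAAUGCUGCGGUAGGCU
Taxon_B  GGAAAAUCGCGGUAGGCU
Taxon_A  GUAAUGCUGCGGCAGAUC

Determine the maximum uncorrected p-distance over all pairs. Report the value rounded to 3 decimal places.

0.500

Pairwise Hamming distances:
  Taxon_K vs Taxon_B: 5
  Taxon_K vs Taxon_A: 4
  Taxon_B vs Taxon_A: 9
The largest is 9 mismatches, between Taxon_B and Taxon_A; p = 9/18 = 0.500.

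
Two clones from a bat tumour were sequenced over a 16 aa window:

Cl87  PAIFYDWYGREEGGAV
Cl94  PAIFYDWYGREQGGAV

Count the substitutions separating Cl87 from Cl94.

1

Differing sites — 12:E/Q.
That gives 1 mismatch out of 16 aligned sites, so the Hamming distance is 1.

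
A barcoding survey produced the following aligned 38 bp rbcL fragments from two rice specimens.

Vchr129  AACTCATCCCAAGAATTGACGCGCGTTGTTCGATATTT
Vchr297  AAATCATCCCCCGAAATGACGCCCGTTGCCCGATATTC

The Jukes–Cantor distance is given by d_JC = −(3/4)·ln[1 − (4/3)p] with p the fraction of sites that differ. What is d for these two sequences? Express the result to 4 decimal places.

Differing sites — 3:C/A; 11:A/C; 12:A/C; 16:T/A; 23:G/C; 29:T/C; 30:T/C; 38:T/C.
p = 8/38 = 0.210526.
d = −0.75 · ln(1 − (4/3)·0.210526) = −0.75 · ln(0.719299) = −0.75 · (-0.329478) = 0.2471.

0.2471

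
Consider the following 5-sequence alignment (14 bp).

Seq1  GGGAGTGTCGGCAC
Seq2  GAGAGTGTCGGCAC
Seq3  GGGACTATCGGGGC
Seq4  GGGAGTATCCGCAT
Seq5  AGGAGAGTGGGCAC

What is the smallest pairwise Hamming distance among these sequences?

1

Pairwise Hamming distances:
  Seq1 vs Seq2: 1
  Seq1 vs Seq3: 4
  Seq1 vs Seq4: 3
  Seq1 vs Seq5: 3
  Seq2 vs Seq3: 5
  Seq2 vs Seq4: 4
  Seq2 vs Seq5: 4
  Seq3 vs Seq4: 5
  Seq3 vs Seq5: 7
  Seq4 vs Seq5: 6
The smallest is 1, between Seq1 and Seq2.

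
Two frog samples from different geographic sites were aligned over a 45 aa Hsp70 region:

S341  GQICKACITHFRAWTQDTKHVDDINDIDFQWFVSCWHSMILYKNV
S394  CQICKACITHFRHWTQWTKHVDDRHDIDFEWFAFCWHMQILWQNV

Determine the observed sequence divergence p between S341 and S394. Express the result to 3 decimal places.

The sequences differ at positions 1 (G/C), 13 (A/H), 17 (D/W), 24 (I/R), 25 (N/H), 30 (Q/E), 33 (V/A), 34 (S/F), 38 (S/M), 39 (M/Q), 42 (Y/W), 43 (K/Q).
There are 12 differences over 45 sites, so p = 12/45 = 0.267.

0.267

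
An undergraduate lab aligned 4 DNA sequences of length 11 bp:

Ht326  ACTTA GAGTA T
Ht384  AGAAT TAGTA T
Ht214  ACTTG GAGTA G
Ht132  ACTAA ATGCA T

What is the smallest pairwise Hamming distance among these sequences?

Pairwise Hamming distances:
  Ht326 vs Ht384: 5
  Ht326 vs Ht214: 2
  Ht326 vs Ht132: 4
  Ht384 vs Ht214: 6
  Ht384 vs Ht132: 6
  Ht214 vs Ht132: 6
The smallest is 2, between Ht326 and Ht214.

2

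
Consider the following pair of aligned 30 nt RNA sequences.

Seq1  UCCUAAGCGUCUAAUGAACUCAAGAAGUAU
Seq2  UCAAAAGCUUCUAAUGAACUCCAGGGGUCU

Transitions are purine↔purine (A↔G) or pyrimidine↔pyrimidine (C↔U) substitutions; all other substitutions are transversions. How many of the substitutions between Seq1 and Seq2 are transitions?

2

Mismatches occur at site 3 (C→A, transversion), site 4 (U→A, transversion), site 9 (G→U, transversion), site 22 (A→C, transversion), site 25 (A→G, transition), site 26 (A→G, transition), site 29 (A→C, transversion).
Of the 7 differences, 2 transitions and 5 transversions, so the answer is 2.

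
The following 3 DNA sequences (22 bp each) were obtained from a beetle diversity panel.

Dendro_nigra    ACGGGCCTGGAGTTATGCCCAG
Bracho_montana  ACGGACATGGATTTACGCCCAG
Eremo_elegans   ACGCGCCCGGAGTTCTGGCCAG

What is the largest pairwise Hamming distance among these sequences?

Pairwise Hamming distances:
  Dendro_nigra vs Bracho_montana: 4
  Dendro_nigra vs Eremo_elegans: 4
  Bracho_montana vs Eremo_elegans: 8
The largest is 8, between Bracho_montana and Eremo_elegans.

8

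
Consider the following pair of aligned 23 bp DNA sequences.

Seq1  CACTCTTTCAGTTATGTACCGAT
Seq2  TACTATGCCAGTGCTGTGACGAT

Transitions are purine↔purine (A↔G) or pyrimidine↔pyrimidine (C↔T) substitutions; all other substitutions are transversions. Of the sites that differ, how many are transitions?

3

The sequences differ at positions 1 (C/T, transition), 5 (C/A, transversion), 7 (T/G, transversion), 8 (T/C, transition), 13 (T/G, transversion), 14 (A/C, transversion), 18 (A/G, transition), 19 (C/A, transversion).
Of the 8 differences, 3 transitions and 5 transversions, so the answer is 3.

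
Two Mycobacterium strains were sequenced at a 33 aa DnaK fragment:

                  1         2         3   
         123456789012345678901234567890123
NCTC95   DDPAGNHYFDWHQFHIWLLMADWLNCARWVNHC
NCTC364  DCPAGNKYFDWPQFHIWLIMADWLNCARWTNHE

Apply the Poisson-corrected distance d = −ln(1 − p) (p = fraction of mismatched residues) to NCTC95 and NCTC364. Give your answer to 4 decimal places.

The sequences differ at positions 2 (D/C), 7 (H/K), 12 (H/P), 19 (L/I), 30 (V/T), 33 (C/E).
p = 6/33 = 0.181818.
d = −ln(1 − 0.181818) = −ln(0.818182) = 0.2007.

0.2007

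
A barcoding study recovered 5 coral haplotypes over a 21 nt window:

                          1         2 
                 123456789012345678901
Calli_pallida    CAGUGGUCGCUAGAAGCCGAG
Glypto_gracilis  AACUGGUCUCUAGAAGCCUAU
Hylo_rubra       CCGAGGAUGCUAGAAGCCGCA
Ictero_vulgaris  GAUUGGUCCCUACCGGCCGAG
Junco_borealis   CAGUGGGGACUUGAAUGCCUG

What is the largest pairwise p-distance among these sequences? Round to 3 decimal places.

Pairwise Hamming distances:
  Calli_pallida vs Glypto_gracilis: 5
  Calli_pallida vs Hylo_rubra: 6
  Calli_pallida vs Ictero_vulgaris: 6
  Calli_pallida vs Junco_borealis: 8
  Glypto_gracilis vs Hylo_rubra: 10
  Glypto_gracilis vs Ictero_vulgaris: 8
  Glypto_gracilis vs Junco_borealis: 11
  Hylo_rubra vs Ictero_vulgaris: 12
  Hylo_rubra vs Junco_borealis: 11
  Ictero_vulgaris vs Junco_borealis: 13
The largest is 13 mismatches, between Ictero_vulgaris and Junco_borealis; p = 13/21 = 0.619.

0.619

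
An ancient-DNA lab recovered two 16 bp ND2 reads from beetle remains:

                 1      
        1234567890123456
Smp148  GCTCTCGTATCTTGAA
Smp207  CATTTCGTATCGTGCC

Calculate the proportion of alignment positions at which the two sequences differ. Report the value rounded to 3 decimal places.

Differing sites — 1:G/C; 2:C/A; 4:C/T; 12:T/G; 15:A/C; 16:A/C.
There are 6 differences over 16 sites, so p = 6/16 = 0.375.

0.375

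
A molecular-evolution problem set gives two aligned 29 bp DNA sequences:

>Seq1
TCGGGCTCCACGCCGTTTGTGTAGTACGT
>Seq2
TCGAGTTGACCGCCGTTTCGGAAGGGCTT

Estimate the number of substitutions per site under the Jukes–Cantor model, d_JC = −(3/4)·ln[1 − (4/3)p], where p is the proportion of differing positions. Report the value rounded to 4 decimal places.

0.5285

Differing sites — 4:G/A; 6:C/T; 8:C/G; 9:C/A; 10:A/C; 19:G/C; 20:T/G; 22:T/A; 25:T/G; 26:A/G; 28:G/T.
p = 11/29 = 0.379310.
d = −0.75 · ln(1 − (4/3)·0.379310) = −0.75 · ln(0.494253) = −0.75 · (-0.704708) = 0.5285.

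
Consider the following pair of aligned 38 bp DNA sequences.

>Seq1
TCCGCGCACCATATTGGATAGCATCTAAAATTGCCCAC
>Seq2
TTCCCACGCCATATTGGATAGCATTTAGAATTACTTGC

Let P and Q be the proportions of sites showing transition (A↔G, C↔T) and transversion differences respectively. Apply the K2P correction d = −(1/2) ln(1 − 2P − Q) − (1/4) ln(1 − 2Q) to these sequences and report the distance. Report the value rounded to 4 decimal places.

Differing sites — 2:C/T (Ti); 4:G/C (Tv); 6:G/A (Ti); 8:A/G (Ti); 25:C/T (Ti); 28:A/G (Ti); 33:G/A (Ti); 35:C/T (Ti); 36:C/T (Ti); 37:A/G (Ti).
Of the 10 differences, 9 transitions and 1 transversion over 38 sites: P = 9/38 = 0.236842, Q = 1/38 = 0.026316.
d = −0.5·ln(0.500000) − 0.25·ln(0.947368) = −0.5·(-0.693147) − 0.25·(-0.054068) = 0.3601.

0.3601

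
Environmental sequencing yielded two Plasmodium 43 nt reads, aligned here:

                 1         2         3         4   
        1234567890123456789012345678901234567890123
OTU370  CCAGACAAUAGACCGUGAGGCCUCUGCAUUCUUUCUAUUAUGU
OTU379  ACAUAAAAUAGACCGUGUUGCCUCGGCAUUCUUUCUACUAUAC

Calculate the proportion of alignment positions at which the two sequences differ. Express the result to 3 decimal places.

0.209

Differing sites — 1:C/A; 4:G/U; 6:C/A; 18:A/U; 19:G/U; 25:U/G; 38:U/C; 42:G/A; 43:U/C.
There are 9 differences over 43 sites, so p = 9/43 = 0.209.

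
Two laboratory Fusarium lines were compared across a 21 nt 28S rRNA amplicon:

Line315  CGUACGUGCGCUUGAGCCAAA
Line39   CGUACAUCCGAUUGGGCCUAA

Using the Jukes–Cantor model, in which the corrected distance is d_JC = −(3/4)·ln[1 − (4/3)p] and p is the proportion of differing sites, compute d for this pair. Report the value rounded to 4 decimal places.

0.2865

Mismatches occur at site 6 (G/A), site 8 (G/C), site 11 (C/A), site 15 (A/G), site 19 (A/U).
p = 5/21 = 0.238095.
d = −0.75 · ln(1 − (4/3)·0.238095) = −0.75 · ln(0.682540) = −0.75 · (-0.381934) = 0.2865.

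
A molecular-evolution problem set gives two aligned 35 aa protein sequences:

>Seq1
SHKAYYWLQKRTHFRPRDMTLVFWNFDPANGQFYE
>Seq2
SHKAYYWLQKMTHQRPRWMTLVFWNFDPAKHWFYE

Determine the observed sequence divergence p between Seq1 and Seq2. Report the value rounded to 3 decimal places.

Differing sites — 11:R/M; 14:F/Q; 18:D/W; 30:N/K; 31:G/H; 32:Q/W.
There are 6 differences over 35 sites, so p = 6/35 = 0.171.

0.171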